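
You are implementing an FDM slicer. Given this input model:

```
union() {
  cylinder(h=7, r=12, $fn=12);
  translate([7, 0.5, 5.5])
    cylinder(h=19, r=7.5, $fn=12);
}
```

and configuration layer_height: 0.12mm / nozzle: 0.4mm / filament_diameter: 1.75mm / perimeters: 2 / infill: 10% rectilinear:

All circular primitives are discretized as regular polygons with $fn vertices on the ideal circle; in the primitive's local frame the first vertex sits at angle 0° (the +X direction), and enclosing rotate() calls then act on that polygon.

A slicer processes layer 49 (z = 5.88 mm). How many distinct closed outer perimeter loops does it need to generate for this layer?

At z = 5.88 mm: the cylinder: section is a regular 12-gon, circumradius r=12; the cylinder at (7, 0.5): section is a regular 12-gon, circumradius r=7.5; Taking the union: the regions partially overlap (shared area 141.00 mm²), so overlapping operands fuse into one piece — 1 connected region. The result has 1 disconnected region.

1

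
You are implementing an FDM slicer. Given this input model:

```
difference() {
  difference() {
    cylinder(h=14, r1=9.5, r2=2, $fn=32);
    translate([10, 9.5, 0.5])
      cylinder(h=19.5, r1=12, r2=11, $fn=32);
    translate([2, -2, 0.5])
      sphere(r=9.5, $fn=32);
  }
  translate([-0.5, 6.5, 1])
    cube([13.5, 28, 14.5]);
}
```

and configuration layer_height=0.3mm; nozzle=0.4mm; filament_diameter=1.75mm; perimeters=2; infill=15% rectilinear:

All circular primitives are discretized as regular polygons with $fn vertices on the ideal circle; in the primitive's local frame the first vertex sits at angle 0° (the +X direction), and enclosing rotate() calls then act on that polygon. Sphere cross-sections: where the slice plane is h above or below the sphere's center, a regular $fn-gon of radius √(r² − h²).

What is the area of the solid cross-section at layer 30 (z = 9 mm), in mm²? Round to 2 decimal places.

24.06 mm²

At z = 9 mm: the cone contributes a regular 32-gon of circumradius 4.679 (interpolated between r1=9.5 and r2=2 at t=0.643) (area = (32/2)·4.679²·sin(360°/32) = 68.33 mm²); the cone at (10, 9.5): at t=0.436 of its height the radius interpolates to r₁+(r₂−r₁)t = 11.564, giving a regular 32-gon of that circumradius (area = (32/2)·11.564²·sin(360°/32) = 417.43 mm²); the sphere at (2, -2): section is a regular 32-gon, circumradius = √(r²−h²) = √(9.5²−8.5²) = 4.243 (area = (32/2)·4.243²·sin(360°/32) = 56.19 mm²); Subtracting the remaining from the first: starting from the cone (68.33 mm²), the cone at (10, 9.5) partially overlaps it — only the 12.17 mm² overlap (of its 417.43 mm²) is removed, clipping the outline; the r=9.5 sphere at (2, -2) partially overlaps it — only the 32.10 mm² overlap (of its 56.19 mm²) is removed, clipping the outline — area = 24.06 mm²; the 13.5×28 cube at (-0.5, 6.5) contributes its full rectangle (area 378.00 mm²); Subtracting the remaining from the first: starting from the result so far (24.06 mm²), the 13.5×28 cube at (-0.5, 6.5) misses the remaining region (no effect) — area = 24.06 mm². Overall, the cross-section is a single solid region. Net area = 24.06 mm².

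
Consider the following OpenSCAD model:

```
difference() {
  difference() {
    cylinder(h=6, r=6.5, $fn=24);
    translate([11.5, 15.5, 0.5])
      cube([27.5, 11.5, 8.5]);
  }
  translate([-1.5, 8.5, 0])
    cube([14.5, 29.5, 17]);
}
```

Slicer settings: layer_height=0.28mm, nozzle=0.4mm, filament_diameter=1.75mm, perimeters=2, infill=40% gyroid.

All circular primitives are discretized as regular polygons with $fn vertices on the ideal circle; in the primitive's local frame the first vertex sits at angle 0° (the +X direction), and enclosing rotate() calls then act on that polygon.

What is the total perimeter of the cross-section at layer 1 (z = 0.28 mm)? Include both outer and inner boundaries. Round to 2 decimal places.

At z = 0.28 mm: the r=6.5 cylinder gives a regular 24-gon of circumradius 6.5 (constant along its height) (perimeter = 2·24·6.500·sin(180°/24) = 40.72 mm); the cube at (11.5, 15.5) does not reach this height (z outside [0.5, 9]); Taking the first minus the rest: none of the subtracted shapes is present at this height, so the r=6.5 cylinder is unchanged — boundary = 40.72 mm; the 14.5×29.5 cube at (-1.5, 8.5) contributes its full rectangle (perimeter 88.00 mm); After the difference (first − rest): starting from that combined region, the 14.5×29.5 cube at (-1.5, 8.5) misses the remaining region (no effect) — boundary = 40.72 mm. Overall, the cross-section is a single solid region. Total boundary length (outer) = 40.72 mm.

40.72 mm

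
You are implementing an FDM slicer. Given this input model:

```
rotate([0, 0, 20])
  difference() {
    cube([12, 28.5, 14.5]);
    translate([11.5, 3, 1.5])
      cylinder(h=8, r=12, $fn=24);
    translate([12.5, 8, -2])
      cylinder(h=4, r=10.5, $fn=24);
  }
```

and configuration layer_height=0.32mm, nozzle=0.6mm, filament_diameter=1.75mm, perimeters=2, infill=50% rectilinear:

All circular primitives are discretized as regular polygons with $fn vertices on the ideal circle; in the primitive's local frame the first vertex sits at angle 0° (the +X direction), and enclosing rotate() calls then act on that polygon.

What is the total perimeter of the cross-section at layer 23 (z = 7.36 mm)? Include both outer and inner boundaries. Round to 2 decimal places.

At z = 7.36 mm: the cube is present — its section is the full 12×28.5 rectangle (perimeter 81.00 mm); the cylinder at (11.5, 3): section is a regular 24-gon, circumradius r=12 (perimeter = 2·24·12.000·sin(180°/24) = 75.18 mm); the cylinder at (12.5, 8) is not intersected at this z (z outside [-2, 2]); Subtracting the remaining from the first: starting from the 12×28.5 cube, the r=12 cylinder at (11.5, 3) partially overlaps it — only the 152.87 mm² overlap (of its 447.24 mm²) is removed, clipping the outline — boundary = 63.67 mm; (whole slice rotated 20° about Z — lengths, areas and connectivity unchanged). Overall, the cross-section is a single solid region. Total boundary length (outer) = 63.67 mm.

63.67 mm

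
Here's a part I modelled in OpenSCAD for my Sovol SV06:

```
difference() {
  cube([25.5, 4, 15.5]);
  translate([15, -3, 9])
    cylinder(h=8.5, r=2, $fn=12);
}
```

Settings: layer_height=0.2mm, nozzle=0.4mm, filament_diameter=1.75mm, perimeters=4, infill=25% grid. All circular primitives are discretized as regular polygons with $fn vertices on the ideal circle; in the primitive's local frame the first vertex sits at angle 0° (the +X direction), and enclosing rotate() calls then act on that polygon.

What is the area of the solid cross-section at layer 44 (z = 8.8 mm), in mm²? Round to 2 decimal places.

At z = 8.8 mm: the 25.5×4 cube contributes its full rectangle (area 102.00 mm²); the cylinder at (15, -3) is not intersected at this z (z outside [9, 17.5]); Taking the first minus the rest: none of the subtracted shapes is present at this height, so the 25.5×4 cube is unchanged — area = 102.00 mm². Overall, the cross-section is a single solid region. Net area = 102.00 mm².

102.00 mm²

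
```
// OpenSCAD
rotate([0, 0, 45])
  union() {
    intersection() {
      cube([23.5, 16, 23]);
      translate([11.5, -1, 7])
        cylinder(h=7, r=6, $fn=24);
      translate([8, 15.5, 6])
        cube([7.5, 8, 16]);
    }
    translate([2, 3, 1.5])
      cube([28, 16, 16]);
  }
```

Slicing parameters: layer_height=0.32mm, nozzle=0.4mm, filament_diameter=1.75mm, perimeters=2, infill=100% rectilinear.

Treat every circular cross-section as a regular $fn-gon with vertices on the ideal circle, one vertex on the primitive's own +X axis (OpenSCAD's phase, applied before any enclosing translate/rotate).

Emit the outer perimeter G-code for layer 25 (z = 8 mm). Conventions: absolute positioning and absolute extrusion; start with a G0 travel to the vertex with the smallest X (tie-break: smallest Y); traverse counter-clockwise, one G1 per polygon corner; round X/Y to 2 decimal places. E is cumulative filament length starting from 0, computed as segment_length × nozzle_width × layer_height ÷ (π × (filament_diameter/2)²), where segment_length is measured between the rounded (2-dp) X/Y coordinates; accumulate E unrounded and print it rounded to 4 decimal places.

At z = 8 mm: the cube is present — its section is the full 23.5×16 rectangle; the r=6 cylinder at (11.5, -1) contributes a regular 24-gon of circumradius 6; the cube at (8, 15.5) (footprint 7.5×8) is included at this height; Taking the intersection: the r=6 cylinder at (11.5, -1) partially overlaps the 23.5×16 cube; clipping to the common part keeps 44.04 mm²; the 7.5×8 cube at (8, 15.5) does not overlap the running intersection (empty) — nothing remains; the 28×16 cube at (2, 3) contributes its full rectangle; Taking the union: only the 28×16 cube at (2, 3) is present, so the union is just that shape — 1 connected region; (rotated 45° about Z; rotation is an isometry so areas/perimeters/island counts are preserved). The outline is a single polygon with 4 vertices. Extrusion per mm of travel: 0.4 × 0.32 / (π × 0.875²) = 0.053216. Accumulating E over each segment gives final E = 4.6826.

G0 X-12.02 Y14.85 Z8.00
G1 X-0.71 Y3.54 E0.8512
G1 X19.09 Y23.33 E2.3409
G1 X7.78 Y34.65 E3.1925
G1 X-12.02 Y14.85 E4.6826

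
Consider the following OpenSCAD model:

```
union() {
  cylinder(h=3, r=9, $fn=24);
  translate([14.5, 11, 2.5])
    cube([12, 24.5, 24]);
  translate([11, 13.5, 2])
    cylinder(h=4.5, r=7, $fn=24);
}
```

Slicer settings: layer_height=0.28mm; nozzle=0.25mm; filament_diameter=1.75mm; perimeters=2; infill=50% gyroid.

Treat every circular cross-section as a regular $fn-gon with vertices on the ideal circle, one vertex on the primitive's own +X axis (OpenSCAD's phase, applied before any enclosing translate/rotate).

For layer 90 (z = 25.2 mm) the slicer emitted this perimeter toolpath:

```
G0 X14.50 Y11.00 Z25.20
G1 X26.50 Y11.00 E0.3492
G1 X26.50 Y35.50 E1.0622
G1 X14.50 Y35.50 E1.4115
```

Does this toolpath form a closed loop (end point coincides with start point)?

no

Start point (G0): (14.50, 11.00). End point (last G1): the path does not return to the start — open.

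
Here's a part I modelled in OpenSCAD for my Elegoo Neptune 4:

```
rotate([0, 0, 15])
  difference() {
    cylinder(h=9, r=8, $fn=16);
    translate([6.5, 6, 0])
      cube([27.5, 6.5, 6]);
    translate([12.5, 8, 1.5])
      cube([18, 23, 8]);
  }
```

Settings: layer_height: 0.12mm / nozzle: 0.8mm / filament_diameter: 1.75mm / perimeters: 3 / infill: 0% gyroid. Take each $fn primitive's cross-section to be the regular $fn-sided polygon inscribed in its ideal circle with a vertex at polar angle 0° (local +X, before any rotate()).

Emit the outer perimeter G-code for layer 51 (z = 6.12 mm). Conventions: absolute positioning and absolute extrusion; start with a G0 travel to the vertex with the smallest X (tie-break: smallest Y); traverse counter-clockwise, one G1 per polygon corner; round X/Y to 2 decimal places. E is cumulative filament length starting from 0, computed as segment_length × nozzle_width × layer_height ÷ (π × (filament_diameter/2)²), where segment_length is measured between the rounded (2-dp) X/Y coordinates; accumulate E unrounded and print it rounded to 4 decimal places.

At z = 6.12 mm: the cylinder: section is a regular 16-gon, circumradius r=8; the cube at (6.5, 6) does not reach this height (z outside [0, 6]); the 18×23 cube at (12.5, 8) contributes its full rectangle; Taking the first minus the rest: starting from the r=8 cylinder, the 18×23 cube at (12.5, 8) misses the remaining region (no effect) — 1 connected region; (rotated 15° about Z; rotation is an isometry so areas/perimeters/island counts are preserved). The outline is a single polygon with 16 vertices. Extrusion per mm of travel: 0.8 × 0.12 / (π × 0.875²) = 0.039912. Accumulating E over each segment gives final E = 1.9936.

G0 X-7.93 Y1.04 Z6.12
G1 X-7.73 Y-2.07 E0.1244
G1 X-6.35 Y-4.87 E0.2490
G1 X-4.00 Y-6.93 E0.3737
G1 X-1.04 Y-7.93 E0.4984
G1 X2.07 Y-7.73 E0.6228
G1 X4.87 Y-6.35 E0.7474
G1 X6.93 Y-4.00 E0.8721
G1 X7.93 Y-1.04 E0.9968
G1 X7.73 Y2.07 E1.1212
G1 X6.35 Y4.87 E1.2458
G1 X4.00 Y6.93 E1.3705
G1 X1.04 Y7.93 E1.4952
G1 X-2.07 Y7.73 E1.6196
G1 X-4.87 Y6.35 E1.7442
G1 X-6.93 Y4.00 E1.8689
G1 X-7.93 Y1.04 E1.9936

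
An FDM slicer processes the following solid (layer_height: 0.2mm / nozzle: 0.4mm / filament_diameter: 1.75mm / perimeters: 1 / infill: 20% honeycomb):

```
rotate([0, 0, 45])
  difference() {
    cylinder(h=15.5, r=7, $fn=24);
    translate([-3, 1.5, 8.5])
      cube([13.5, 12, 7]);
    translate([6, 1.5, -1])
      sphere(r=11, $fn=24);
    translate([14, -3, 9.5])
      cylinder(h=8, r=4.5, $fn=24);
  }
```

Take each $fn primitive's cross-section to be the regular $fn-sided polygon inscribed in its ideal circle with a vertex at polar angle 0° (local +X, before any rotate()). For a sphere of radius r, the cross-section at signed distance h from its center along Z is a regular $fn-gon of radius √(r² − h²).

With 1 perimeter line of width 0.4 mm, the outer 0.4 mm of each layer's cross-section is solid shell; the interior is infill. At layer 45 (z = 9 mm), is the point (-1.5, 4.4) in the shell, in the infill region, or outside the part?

At z = 9 mm: the cylinder: section is a regular 24-gon, circumradius r=7; the cube at (-3, 1.5) is present — its section is the full 13.5×12 rectangle; the r=11 sphere at (6, 1.5) contributes a regular 24-gon of circumradius √(11²−10²) = 4.583; the cylinder at (14, -3) does not reach this height (z outside [9.5, 17.5]); After the difference (first − rest): starting from the r=7 cylinder, the 13.5×12 cube at (-3, 1.5) partially overlaps it — only the 43.40 mm² overlap (of its 162.00 mm²) is removed, clipping the outline; the r=11 sphere at (6, 1.5) partially overlaps it — only the 19.88 mm² overlap (of its 65.22 mm²) is removed, clipping the outline — 1 connected region; (rotated 45° about Z; rotation is an isometry so areas/perimeters/island counts are preserved). Overall, the cross-section is a single solid region. Undo the 45° rotation: the query point maps to (2.051, 4.172) in the un-rotated model frame. The nearest boundary edge runs (-3.00, 1.50)→(1.42, 1.50); distance from the point to it = 2.75 mm. The point is not inside any of the regions above, so it lies outside the cross-section (2.75 mm from the nearest boundary).

outside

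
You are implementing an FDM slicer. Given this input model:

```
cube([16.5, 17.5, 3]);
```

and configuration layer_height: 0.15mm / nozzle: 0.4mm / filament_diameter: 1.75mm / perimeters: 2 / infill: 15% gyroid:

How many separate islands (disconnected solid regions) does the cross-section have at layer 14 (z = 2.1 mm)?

1

At z = 2.1 mm: the cube is present — its section is the full 16.5×17.5 rectangle. Overall, the cross-section is a single solid region. Island count = 1.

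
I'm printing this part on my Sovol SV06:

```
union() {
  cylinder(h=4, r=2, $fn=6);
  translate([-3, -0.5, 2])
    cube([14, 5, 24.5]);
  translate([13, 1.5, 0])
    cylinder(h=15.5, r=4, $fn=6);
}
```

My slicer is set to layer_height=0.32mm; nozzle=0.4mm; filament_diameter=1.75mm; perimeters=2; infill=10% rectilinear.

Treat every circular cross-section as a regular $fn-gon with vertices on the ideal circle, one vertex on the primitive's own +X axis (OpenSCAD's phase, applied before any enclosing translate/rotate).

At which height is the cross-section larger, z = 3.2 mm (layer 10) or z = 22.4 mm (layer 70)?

Layer 10 (z = 3.2): the r=2 cylinder contributes a regular 6-gon of circumradius 2 (area = (6/2)·2.000²·sin(360°/6) = 10.39 mm²); the 14×5 cube at (-3, -0.5) contributes its full rectangle (area 70.00 mm²); the r=4 cylinder at (13, 1.5) gives a regular 6-gon of circumradius 4 (constant along its height) (area = (6/2)·4.000²·sin(360°/6) = 41.57 mm²); Merging all regions: the regions partially overlap — summed areas 121.96 mm² minus the doubly-counted overlap 13.30 mm² gives 108.66 mm² — area = 108.66 mm². So its area = 108.66 mm². Layer 70 (z = 22.4): the cylinder is absent (z outside [0, 4]); the 14×5 cube at (-3, -0.5) contributes its full rectangle (area 70.00 mm²); the cylinder at (13, 1.5) is not intersected at this z (z outside [0, 15.5]); Taking the union: only the 14×5 cube at (-3, -0.5) is present, so the union is just that shape — area = 70.00 mm². So its area = 70.00 mm². Layer 10 is larger (108.66 vs 70.00 mm²).

layer 10 (z = 3.2 mm)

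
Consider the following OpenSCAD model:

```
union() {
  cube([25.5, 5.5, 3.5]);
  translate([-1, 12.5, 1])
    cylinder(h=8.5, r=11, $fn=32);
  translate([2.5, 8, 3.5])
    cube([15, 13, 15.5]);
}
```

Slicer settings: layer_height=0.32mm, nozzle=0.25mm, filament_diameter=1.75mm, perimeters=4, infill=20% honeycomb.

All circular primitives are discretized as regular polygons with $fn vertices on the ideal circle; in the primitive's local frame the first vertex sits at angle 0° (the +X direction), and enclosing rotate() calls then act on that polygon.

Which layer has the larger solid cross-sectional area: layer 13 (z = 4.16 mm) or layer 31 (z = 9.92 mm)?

layer 13 (z = 4.16 mm)

Layer 13 (z = 4.16): the cube is absent (z outside [0, 3.5]); the cylinder at (-1, 12.5): section is a regular 32-gon, circumradius r=11 (area = (32/2)·11.000²·sin(360°/32) = 377.69 mm²); the cube at (2.5, 8) is present — its section is the full 15×13 rectangle (area 195.00 mm²); Merging all regions: the regions partially overlap — summed areas 572.69 mm² minus the doubly-counted overlap 85.18 mm² gives 487.51 mm² — area = 487.51 mm². So its area = 487.51 mm². Layer 31 (z = 9.92): the cube does not reach this height (z outside [0, 3.5]); the cylinder at (-1, 12.5) is not intersected at this z (z outside [1, 9.5]); the 15×13 cube at (2.5, 8) contributes its full rectangle (area 195.00 mm²); Merging all regions: only the 15×13 cube at (2.5, 8) is present, so the union is just that shape — area = 195.00 mm². So its area = 195.00 mm². Layer 13 is larger (487.51 vs 195.00 mm²).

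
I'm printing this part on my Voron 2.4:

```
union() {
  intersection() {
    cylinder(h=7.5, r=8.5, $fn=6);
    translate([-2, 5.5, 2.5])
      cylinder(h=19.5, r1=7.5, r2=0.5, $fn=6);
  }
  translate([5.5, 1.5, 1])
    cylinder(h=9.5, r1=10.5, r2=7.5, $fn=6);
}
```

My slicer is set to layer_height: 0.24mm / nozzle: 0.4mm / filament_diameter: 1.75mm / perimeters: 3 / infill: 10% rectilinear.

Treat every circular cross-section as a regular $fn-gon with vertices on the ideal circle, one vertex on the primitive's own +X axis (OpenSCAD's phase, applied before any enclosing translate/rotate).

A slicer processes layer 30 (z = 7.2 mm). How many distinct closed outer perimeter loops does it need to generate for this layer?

1

At z = 7.2 mm: the r=8.5 cylinder gives a regular 6-gon of circumradius 8.5 (constant along its height); the cone at (-2, 5.5) (r1=7.5→r2=0.5) has section circumradius 5.813 here — a regular 6-gon; Keeping only the common overlap: the cone at (-2, 5.5) partially overlaps the r=8.5 cylinder; clipping to the common part keeps 56.22 mm² — 1 connected region; the cone at (5.5, 1.5): at t=0.653 of its height the radius interpolates to r₁+(r₂−r₁)t = 8.542, giving a regular 6-gon of that circumradius; Combining (union): the regions partially overlap (shared area 28.73 mm²), so overlapping operands fuse into one piece — 1 connected region. The result has 1 disconnected region.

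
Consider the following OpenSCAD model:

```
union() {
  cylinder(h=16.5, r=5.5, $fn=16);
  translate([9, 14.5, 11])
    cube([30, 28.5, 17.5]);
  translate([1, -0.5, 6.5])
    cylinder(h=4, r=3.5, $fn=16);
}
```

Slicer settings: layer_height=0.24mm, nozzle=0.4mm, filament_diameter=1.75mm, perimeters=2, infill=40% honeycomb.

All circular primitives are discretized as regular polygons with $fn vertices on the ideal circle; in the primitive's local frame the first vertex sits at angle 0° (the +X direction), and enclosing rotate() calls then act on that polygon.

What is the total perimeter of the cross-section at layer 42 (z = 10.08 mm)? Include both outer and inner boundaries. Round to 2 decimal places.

34.34 mm

At z = 10.08 mm: the cylinder: section is a regular 16-gon, circumradius r=5.5 (perimeter = 2·16·5.500·sin(180°/16) = 34.34 mm); the cube at (9, 14.5) does not reach this height (z outside [11, 28.5]); the r=3.5 cylinder at (1, -0.5) gives a regular 16-gon of circumradius 3.5 (constant along its height) (perimeter = 2·16·3.500·sin(180°/16) = 21.85 mm); Combining (union): the r=3.5 cylinder at (1, -0.5) lies entirely inside the r=5.5 cylinder, so the union is just the r=5.5 cylinder — boundary = 34.34 mm. Overall, the cross-section is a single solid region. Total boundary length (outer) = 34.34 mm.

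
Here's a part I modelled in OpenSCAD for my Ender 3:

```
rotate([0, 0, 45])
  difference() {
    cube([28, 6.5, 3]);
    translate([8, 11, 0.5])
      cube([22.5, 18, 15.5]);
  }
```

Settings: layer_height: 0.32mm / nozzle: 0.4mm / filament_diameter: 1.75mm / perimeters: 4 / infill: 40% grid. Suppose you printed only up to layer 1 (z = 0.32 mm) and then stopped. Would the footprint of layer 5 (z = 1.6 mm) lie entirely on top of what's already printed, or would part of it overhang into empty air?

entirely on top

Compare the two slices. At z = 0.32: the cube (footprint 28×6.5) is included at this height (area 182.00 mm²); the cube at (8, 11) is not intersected at this z (z outside [0.5, 16]); Taking the first minus the rest: none of the subtracted shapes is present at this height, so the 28×6.5 cube is unchanged — area = 182.00 mm²; (rotated 45° about Z; rotation is an isometry so areas/perimeters/island counts are preserved). At z = 1.6: the cube (footprint 28×6.5) is included at this height (area 182.00 mm²); the cube at (8, 11) is present — its section is the full 22.5×18 rectangle (area 405.00 mm²); After the difference (first − rest): starting from the 28×6.5 cube (182.00 mm²), the 22.5×18 cube at (8, 11) misses the remaining region (no effect) — area = 182.00 mm²; (whole slice rotated 45° about Z — lengths, areas and connectivity unchanged). Checking containment: the cross-section at z = 1.6 is a subset of the cross-section at z = 0.32.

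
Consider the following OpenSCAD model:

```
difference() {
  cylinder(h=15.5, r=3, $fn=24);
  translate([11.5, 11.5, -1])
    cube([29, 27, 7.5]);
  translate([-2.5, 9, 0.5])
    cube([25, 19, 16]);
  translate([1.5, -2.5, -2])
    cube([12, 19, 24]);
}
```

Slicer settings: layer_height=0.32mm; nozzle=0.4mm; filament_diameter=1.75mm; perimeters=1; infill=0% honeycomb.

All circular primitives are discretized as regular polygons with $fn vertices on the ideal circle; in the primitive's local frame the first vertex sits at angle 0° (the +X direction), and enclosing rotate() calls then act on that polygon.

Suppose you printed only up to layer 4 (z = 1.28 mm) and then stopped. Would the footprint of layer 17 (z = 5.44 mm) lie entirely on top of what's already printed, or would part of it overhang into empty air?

entirely on top

Compare the two slices. At z = 1.28: the r=3 cylinder contributes a regular 24-gon of circumradius 3 (area = (24/2)·3.000²·sin(360°/24) = 27.95 mm²); the 29×27 cube at (11.5, 11.5) contributes its full rectangle (area 783.00 mm²); the 25×19 cube at (-2.5, 9) contributes its full rectangle (area 475.00 mm²); the cube at (1.5, -2.5) is present — its section is the full 12×19 rectangle (area 228.00 mm²); Subtracting the remaining from the first: starting from the r=3 cylinder (27.95 mm²), the 29×27 cube at (11.5, 11.5) misses the remaining region (no effect); the 25×19 cube at (-2.5, 9) misses the remaining region (no effect); the 12×19 cube at (1.5, -2.5) partially overlaps it — only the 5.41 mm² overlap (of its 228.00 mm²) is removed, clipping the outline — area = 22.54 mm². At z = 5.44: the r=3 cylinder gives a regular 24-gon of circumradius 3 (constant along its height) (area = (24/2)·3.000²·sin(360°/24) = 27.95 mm²); the 29×27 cube at (11.5, 11.5) contributes its full rectangle (area 783.00 mm²); the cube at (-2.5, 9) is present — its section is the full 25×19 rectangle (area 475.00 mm²); the 12×19 cube at (1.5, -2.5) contributes its full rectangle (area 228.00 mm²); Subtracting the remaining from the first: starting from the r=3 cylinder (27.95 mm²), the 29×27 cube at (11.5, 11.5) misses the remaining region (no effect); the 25×19 cube at (-2.5, 9) misses the remaining region (no effect); the 12×19 cube at (1.5, -2.5) partially overlaps it — only the 5.41 mm² overlap (of its 228.00 mm²) is removed, clipping the outline — area = 22.54 mm². Checking containment: the cross-section at z = 5.44 is a subset of the cross-section at z = 1.28.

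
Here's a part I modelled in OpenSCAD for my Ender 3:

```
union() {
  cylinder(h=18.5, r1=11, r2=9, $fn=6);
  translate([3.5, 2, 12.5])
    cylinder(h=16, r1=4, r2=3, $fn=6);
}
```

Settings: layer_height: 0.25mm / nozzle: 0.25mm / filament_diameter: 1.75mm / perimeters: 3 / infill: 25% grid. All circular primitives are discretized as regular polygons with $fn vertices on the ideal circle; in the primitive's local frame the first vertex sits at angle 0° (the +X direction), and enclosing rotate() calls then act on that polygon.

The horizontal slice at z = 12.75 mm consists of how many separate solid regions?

At z = 12.75 mm: the cone: at t=0.689 of its height the radius interpolates to r₁+(r₂−r₁)t = 9.622, giving a regular 6-gon of that circumradius; the cone at (3.5, 2) contributes a regular 6-gon of circumradius 3.984 (interpolated between r1=4 and r2=3 at t=0.016); Taking the union: the cone at (3.5, 2) lies entirely inside the cone, so the union is just the cone — 1 connected region. The result has 1 disconnected region.

1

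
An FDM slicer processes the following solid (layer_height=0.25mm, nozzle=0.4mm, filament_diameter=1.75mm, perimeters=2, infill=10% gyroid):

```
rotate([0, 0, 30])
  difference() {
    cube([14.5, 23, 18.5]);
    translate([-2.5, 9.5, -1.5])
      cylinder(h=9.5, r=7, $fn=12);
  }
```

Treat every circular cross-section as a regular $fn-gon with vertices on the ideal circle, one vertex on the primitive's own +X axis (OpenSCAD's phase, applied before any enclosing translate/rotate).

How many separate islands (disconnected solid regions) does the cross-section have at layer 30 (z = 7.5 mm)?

At z = 7.5 mm: the cube is present — its section is the full 14.5×23 rectangle; the cylinder at (-2.5, 9.5): section is a regular 12-gon, circumradius r=7; Subtracting the remaining from the first: starting from the 14.5×23 cube, the r=7 cylinder at (-2.5, 9.5) partially overlaps it — only the 40.17 mm² overlap (of its 147.00 mm²) is removed, clipping the outline — 1 connected region; (whole slice rotated 30° about Z — lengths, areas and connectivity unchanged). Overall, the cross-section is a single solid region. Island count = 1.

1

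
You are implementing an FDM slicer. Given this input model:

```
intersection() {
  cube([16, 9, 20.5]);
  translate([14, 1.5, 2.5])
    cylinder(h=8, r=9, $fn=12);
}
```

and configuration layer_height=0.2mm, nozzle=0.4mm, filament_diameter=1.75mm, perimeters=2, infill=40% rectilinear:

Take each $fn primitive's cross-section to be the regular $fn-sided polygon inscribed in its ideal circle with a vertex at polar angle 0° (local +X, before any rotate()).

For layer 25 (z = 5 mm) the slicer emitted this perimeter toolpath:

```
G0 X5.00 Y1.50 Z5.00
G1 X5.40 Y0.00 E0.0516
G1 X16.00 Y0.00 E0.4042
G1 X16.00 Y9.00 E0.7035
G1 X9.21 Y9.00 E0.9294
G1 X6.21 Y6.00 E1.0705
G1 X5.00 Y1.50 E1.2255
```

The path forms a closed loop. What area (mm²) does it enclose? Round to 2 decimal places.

Apply the shoelace formula to the sequence of (X, Y) vertices; enclosed area = 87.85 mm².

87.85 mm²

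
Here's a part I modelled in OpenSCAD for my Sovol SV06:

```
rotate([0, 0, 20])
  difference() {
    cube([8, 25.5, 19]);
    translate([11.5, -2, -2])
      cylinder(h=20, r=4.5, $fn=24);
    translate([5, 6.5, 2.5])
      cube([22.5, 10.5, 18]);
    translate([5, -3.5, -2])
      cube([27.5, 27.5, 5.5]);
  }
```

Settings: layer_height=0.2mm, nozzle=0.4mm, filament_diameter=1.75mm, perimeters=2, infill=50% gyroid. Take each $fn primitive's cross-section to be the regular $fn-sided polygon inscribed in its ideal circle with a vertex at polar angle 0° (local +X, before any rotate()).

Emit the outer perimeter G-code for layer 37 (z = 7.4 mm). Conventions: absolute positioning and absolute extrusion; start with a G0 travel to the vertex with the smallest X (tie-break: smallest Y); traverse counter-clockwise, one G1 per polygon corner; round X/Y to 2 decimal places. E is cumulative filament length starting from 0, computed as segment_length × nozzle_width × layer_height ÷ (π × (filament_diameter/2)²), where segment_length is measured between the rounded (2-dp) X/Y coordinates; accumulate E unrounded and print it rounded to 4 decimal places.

At z = 7.4 mm: the cube is present — its section is the full 8×25.5 rectangle; the r=4.5 cylinder at (11.5, -2) contributes a regular 24-gon of circumradius 4.5; the cube at (5, 6.5) (footprint 22.5×10.5) is included at this height; the cube at (5, -3.5) is absent (z outside [-2, 3.5]); Taking the first minus the rest: starting from the 8×25.5 cube, the r=4.5 cylinder at (11.5, -2) partially overlaps it — only the 0.21 mm² overlap (of its 62.89 mm²) is removed, clipping the outline; the 22.5×10.5 cube at (5, 6.5) partially overlaps it — only the 31.50 mm² overlap (of its 236.25 mm²) is removed, clipping the outline — 1 connected region; (whole slice rotated 20° about Z — lengths, areas and connectivity unchanged). The outline is a single polygon with 10 vertices. Extrusion per mm of travel: 0.4 × 0.2 / (π × 0.875²) = 0.033260. Accumulating E over each segment gives final E = 2.4164.

G0 X-8.72 Y23.96 Z7.40
G1 X0.00 Y0.00 E0.8480
G1 X7.05 Y2.56 E1.0975
G1 X7.06 Y2.84 E1.1068
G1 X7.26 Y3.46 E1.1285
G1 X5.29 Y8.84 E1.3191
G1 X2.48 Y7.82 E1.4185
G1 X-1.12 Y17.68 E1.7676
G1 X1.70 Y18.71 E1.8675
G1 X-1.20 Y26.70 E2.1502
G1 X-8.72 Y23.96 E2.4164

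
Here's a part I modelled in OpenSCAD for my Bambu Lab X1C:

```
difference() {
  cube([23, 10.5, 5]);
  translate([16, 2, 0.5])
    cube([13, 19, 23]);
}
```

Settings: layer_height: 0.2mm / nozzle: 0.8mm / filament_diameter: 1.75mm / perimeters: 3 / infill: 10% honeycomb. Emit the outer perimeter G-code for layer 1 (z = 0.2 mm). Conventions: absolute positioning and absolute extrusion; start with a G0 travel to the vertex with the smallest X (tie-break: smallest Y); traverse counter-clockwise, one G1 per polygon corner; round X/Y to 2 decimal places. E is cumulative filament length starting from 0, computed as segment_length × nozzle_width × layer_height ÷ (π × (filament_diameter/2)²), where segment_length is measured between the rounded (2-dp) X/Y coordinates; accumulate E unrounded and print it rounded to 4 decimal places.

At z = 0.2 mm: the 23×10.5 cube contributes its full rectangle; the cube at (16, 2) is not intersected at this z (z outside [0.5, 23.5]); After the difference (first − rest): none of the subtracted shapes is present at this height, so the 23×10.5 cube is unchanged — 1 connected region. The outline is a single polygon with 4 vertices. Extrusion per mm of travel: 0.8 × 0.2 / (π × 0.875²) = 0.066520. Accumulating E over each segment gives final E = 4.4569.

G0 X0.00 Y0.00 Z0.20
G1 X23.00 Y0.00 E1.5300
G1 X23.00 Y10.50 E2.2284
G1 X0.00 Y10.50 E3.7584
G1 X0.00 Y0.00 E4.4569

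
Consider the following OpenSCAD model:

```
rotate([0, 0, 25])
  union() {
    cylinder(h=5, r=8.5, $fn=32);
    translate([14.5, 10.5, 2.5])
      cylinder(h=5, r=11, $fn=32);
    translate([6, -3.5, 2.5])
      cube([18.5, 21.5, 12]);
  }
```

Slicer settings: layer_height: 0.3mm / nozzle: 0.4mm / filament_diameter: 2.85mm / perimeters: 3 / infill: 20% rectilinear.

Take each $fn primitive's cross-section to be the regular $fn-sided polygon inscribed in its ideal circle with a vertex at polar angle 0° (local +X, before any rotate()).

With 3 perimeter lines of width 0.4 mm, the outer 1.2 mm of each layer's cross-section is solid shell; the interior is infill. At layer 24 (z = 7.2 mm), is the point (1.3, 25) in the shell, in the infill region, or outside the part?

outside

At z = 7.2 mm: the cylinder is absent (z outside [0, 5]); the cylinder at (14.5, 10.5): section is a regular 32-gon, circumradius r=11; the cube at (6, -3.5) (footprint 18.5×21.5) is included at this height; Combining (union): the regions partially overlap (shared area 310.20 mm²), so overlapping operands fuse into one piece — 1 connected region; (rotated 25° about Z; rotation is an isometry so areas/perimeters/island counts are preserved). Overall, the cross-section is a single solid region. Undo the 25° rotation: the query point maps to (11.744, 22.108) in the un-rotated model frame. The nearest boundary edge runs (10.29, 20.66)→(12.35, 21.29); distance from the point to it = 0.96 mm. The point is not inside any of the regions above, so it lies outside the cross-section (0.96 mm from the nearest boundary).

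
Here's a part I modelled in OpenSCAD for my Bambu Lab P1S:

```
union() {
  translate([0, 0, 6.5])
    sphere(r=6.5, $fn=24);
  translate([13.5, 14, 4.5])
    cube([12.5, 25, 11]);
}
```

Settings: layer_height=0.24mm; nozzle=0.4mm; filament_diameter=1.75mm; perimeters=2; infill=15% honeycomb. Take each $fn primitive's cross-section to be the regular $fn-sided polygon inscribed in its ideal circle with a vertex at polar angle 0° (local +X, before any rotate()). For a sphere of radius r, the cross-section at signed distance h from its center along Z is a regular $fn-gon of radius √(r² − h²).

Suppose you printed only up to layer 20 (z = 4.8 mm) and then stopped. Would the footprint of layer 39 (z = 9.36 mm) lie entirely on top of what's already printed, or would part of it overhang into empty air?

Compare the two slices. At z = 4.8: the r=6.5 sphere contributes a regular 24-gon of circumradius √(6.5²−1.7²) = 6.274 (area = (24/2)·6.274²·sin(360°/24) = 122.25 mm²); the cube at (13.5, 14) (footprint 12.5×25) is included at this height (area 312.50 mm²); Taking the union: the 2 present regions are separate (no shared area or edge), so areas and boundary lengths simply add and each stays a separate island — area = 434.75 mm². At z = 9.36: the r=6.5 sphere slices to a regular 24-gon of circumradius 5.837 (√(r²−h²) with h=2.86 from center) (area = (24/2)·5.837²·sin(360°/24) = 105.82 mm²); the cube at (13.5, 14) (footprint 12.5×25) is included at this height (area 312.50 mm²); Merging all regions: the 2 present regions are separate (no shared area or edge), so areas and boundary lengths simply add and each stays a separate island — area = 418.32 mm². Checking containment: the cross-section at z = 9.36 is a subset of the cross-section at z = 4.8.

entirely on top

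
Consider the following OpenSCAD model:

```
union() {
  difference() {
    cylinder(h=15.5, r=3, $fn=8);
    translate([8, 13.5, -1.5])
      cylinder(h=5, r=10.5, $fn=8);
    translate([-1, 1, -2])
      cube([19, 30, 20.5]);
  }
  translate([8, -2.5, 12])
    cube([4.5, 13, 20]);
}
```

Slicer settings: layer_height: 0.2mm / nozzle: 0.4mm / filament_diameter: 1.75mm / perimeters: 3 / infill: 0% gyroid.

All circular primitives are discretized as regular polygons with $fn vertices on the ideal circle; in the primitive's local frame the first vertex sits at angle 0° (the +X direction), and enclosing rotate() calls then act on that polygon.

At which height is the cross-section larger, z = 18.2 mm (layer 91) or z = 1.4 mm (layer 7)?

Layer 91 (z = 18.2): the cylinder is absent (z outside [0, 15.5]); the cylinder at (8, 13.5) is not intersected at this z (z outside [-1.5, 3.5]); the cube at (-1, 1) is present — its section is the full 19×30 rectangle (area 570.00 mm²); Subtracting the remaining from the first: the first operand is absent here, so nothing remains; the 4.5×13 cube at (8, -2.5) contributes its full rectangle (area 58.50 mm²); Merging all regions: only the 4.5×13 cube at (8, -2.5) is present, so the union is just that shape — area = 58.50 mm². So its area = 58.50 mm². Layer 7 (z = 1.4): the cylinder: section is a regular 8-gon, circumradius r=3 (area = (8/2)·3.000²·sin(360°/8) = 25.46 mm²); the cylinder at (8, 13.5): section is a regular 8-gon, circumradius r=10.5 (area = (8/2)·10.500²·sin(360°/8) = 311.83 mm²); the cube at (-1, 1) is present — its section is the full 19×30 rectangle (area 570.00 mm²); Subtracting the remaining from the first: starting from the r=3 cylinder (25.46 mm²), the r=10.5 cylinder at (8, 13.5) misses the remaining region (no effect); the 19×30 cube at (-1, 1) partially overlaps it — only the 5.36 mm² overlap (of its 570.00 mm²) is removed, clipping the outline — area = 20.09 mm²; the cube at (8, -2.5) is absent (z outside [12, 32]); Merging all regions: only the result so far is present, so the union is just that shape — area = 20.09 mm². So its area = 20.09 mm². Layer 91 is larger (58.50 vs 20.09 mm²).

layer 91 (z = 18.2 mm)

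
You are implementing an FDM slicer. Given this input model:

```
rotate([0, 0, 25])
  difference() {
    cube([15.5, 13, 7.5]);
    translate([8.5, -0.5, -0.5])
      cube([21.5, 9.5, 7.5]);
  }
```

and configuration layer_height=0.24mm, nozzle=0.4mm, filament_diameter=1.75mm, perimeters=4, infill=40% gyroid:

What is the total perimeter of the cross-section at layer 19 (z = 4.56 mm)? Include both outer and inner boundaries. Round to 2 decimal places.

At z = 4.56 mm: the 15.5×13 cube contributes its full rectangle (perimeter 57.00 mm); the cube at (8.5, -0.5) (footprint 21.5×9.5) is included at this height (perimeter 62.00 mm); Subtracting the remaining from the first: starting from the 15.5×13 cube, the 21.5×9.5 cube at (8.5, -0.5) partially overlaps it — only the 63.00 mm² overlap (of its 204.25 mm²) is removed, clipping the outline — boundary = 57.00 mm; (whole slice rotated 25° about Z — lengths, areas and connectivity unchanged). Overall, the cross-section is a single solid region. Total boundary length (outer) = 57.00 mm.

57.00 mm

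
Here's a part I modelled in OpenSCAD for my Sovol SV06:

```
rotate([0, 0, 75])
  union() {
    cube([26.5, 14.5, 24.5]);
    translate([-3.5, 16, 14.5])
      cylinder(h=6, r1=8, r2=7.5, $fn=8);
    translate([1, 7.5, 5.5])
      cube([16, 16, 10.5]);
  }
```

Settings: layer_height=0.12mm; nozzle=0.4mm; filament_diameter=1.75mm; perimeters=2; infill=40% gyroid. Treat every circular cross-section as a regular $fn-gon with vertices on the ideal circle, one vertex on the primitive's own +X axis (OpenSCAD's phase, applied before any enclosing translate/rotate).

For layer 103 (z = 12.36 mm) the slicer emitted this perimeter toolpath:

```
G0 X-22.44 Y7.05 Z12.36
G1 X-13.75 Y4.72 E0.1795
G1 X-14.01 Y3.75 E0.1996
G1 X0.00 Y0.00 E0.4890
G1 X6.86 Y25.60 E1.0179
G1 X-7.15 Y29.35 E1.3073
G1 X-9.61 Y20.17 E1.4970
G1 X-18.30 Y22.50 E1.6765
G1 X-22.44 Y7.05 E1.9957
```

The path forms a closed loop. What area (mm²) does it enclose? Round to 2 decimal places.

528.29 mm²

Apply the shoelace formula to the sequence of (X, Y) vertices; enclosed area = 528.29 mm².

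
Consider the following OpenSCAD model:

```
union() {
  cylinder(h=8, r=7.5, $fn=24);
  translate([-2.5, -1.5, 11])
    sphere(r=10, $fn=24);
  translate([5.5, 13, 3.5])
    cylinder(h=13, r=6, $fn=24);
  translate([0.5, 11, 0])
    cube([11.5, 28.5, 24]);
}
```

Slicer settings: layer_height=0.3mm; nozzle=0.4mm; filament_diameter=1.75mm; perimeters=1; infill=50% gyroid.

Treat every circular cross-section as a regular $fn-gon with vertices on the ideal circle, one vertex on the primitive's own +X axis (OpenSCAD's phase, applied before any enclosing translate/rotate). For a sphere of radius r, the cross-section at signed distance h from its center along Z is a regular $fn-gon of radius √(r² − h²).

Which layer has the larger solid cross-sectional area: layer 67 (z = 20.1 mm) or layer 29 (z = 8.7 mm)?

layer 29 (z = 8.7 mm)

Layer 67 (z = 20.1): the cylinder is absent (z outside [0, 8]); the sphere at (-2.5, -1.5): section is a regular 24-gon, circumradius = √(r²−h²) = √(10²−9.1²) = 4.146 (area = (24/2)·4.146²·sin(360°/24) = 53.39 mm²); the cylinder at (5.5, 13) is absent (z outside [3.5, 16.5]); the cube at (0.5, 11) (footprint 11.5×28.5) is included at this height (area 327.75 mm²); Combining (union): the 2 present regions are separate (no shared area or edge), so areas and boundary lengths simply add and each stays a separate island — area = 381.14 mm². So its area = 381.14 mm². Layer 29 (z = 8.7): the cylinder is not intersected at this z (z outside [0, 8]); the r=10 sphere at (-2.5, -1.5) slices to a regular 24-gon of circumradius 9.732 (√(r²−h²) with h=2.3 from center) (area = (24/2)·9.732²·sin(360°/24) = 294.15 mm²); the r=6 cylinder at (5.5, 13) gives a regular 24-gon of circumradius 6 (constant along its height) (area = (24/2)·6.000²·sin(360°/24) = 111.81 mm²); the cube at (0.5, 11) (footprint 11.5×28.5) is included at this height (area 327.75 mm²); Merging all regions: the regions partially overlap — summed areas 733.71 mm² minus the doubly-counted overlap 75.48 mm² gives 658.24 mm² — area = 658.24 mm². So its area = 658.24 mm². Layer 29 is larger (658.24 vs 381.14 mm²).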